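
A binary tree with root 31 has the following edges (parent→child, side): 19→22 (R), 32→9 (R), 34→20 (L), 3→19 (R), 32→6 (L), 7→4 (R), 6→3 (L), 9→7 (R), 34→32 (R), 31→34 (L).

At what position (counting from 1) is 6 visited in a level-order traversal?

5

Level-order visits nodes level by level from the root, left to right within each level.
Level 0: 31
Level 1: 34
Level 2: 20, 32
Level 3: 6, 9
Level 4: 3, 7
Level 5: 19, 4
Level 6: 22
Full level-order sequence: 31, 34, 20, 32, 6, 9, 3, 7, 19, 4, 22.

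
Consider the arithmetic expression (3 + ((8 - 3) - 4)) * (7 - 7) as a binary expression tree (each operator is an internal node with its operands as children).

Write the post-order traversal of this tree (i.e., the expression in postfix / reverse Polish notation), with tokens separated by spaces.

Post-order on an expression tree gives postfix notation: for each operator, emit left operand, right operand, then the operator.

3 8 3 - 4 - + 7 7 - *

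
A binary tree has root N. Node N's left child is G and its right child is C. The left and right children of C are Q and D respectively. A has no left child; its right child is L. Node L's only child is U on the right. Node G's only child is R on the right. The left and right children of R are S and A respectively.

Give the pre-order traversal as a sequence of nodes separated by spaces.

N G R S A L U C Q D

Pre-order visits the node, then its left subtree, then its right subtree.
Visit N.
At N: go left to G.
  Visit G.
  At G: no left child.
  At G: go right to R.
    Visit R.
    At R: go left to S.
      S is a leaf — visit S.
    At R: go right to A.
      Visit A.
      At A: no left child.
      At A: go right to L.
        Visit L.
        At L: no left child.
        At L: go right to U.
          U is a leaf — visit U.
At N: go right to C.
  Visit C.
  At C: go left to Q.
    Q is a leaf — visit Q.
  At C: go right to D.
    D is a leaf — visit D.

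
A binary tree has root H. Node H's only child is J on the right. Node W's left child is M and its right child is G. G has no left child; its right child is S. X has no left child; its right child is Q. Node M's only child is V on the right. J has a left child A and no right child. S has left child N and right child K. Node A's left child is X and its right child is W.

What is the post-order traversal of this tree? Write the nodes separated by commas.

Q, X, V, M, N, K, S, G, W, A, J, H

Post-order visits the left subtree, then the right subtree, then the node.
At H: no left child.
At H: go right to J.
  At J: go left to A.
    At A: go left to X.
      At X: no left child.
      At X: go right to Q.
        Q is a leaf — visit Q.
      Visit X.
    At A: go right to W.
      At W: go left to M.
        At M: no left child.
        At M: go right to V.
          V is a leaf — visit V.
        Visit M.
      At W: go right to G.
        At G: no left child.
        At G: go right to S.
          At S: go left to N.
            N is a leaf — visit N.
          At S: go right to K.
            K is a leaf — visit K.
          Visit S.
        Visit G.
      Visit W.
    Visit A.
  At J: no right child.
  Visit J.
Visit H.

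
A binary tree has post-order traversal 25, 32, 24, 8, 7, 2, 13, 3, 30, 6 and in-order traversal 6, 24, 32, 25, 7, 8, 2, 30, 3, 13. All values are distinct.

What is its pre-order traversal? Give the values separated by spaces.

The last element of post-order is the root; it splits in-order into left and right subtrees.
Root 6: left subtree has 0 nodes { }, right has 9 {24, 32, 25, 7, 8, 2, 30, 3, 13}.
  Root 30: left subtree has 6 nodes {24, 32, 25, 7, 8, 2}, right has 2 {3, 13}.
    Root 2: left subtree has 5 nodes {24, 32, 25, 7, 8}, right has 0 { }.
      Root 7: left subtree has 3 nodes {24, 32, 25}, right has 1 {8}.
        Root 24: left subtree has 0 nodes { }, right has 2 {32, 25}.
          Root 32: left subtree has 0 nodes { }, right has 1 {25}.
    Root 3: left subtree has 0 nodes { }, right has 1 {13}.

6 30 2 7 24 32 25 8 3 13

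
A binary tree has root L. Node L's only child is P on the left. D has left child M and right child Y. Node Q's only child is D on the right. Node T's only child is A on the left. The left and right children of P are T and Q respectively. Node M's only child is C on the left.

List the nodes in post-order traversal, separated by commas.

Post-order visits the left subtree, then the right subtree, then the node.
At L: go left to P.
  At P: go left to T.
    At T: go left to A.
      A is a leaf — visit A.
    At T: no right child.
    Visit T.
  At P: go right to Q.
    At Q: no left child.
    At Q: go right to D.
      At D: go left to M.
        At M: go left to C.
          C is a leaf — visit C.
        At M: no right child.
        Visit M.
      At D: go right to Y.
        Y is a leaf — visit Y.
      Visit D.
    Visit Q.
  Visit P.
At L: no right child.
Visit L.

A, T, C, M, Y, D, Q, P, L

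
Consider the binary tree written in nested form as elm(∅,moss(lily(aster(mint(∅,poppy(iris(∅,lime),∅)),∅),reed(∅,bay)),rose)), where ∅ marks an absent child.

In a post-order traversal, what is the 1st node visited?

Post-order visits the left subtree, then the right subtree, then the node.
At elm: no left child.
At elm: go right to moss.
  At moss: go left to lily.
    At lily: go left to aster.
      At aster: go left to mint.
        At mint: no left child.
        At mint: go right to poppy.
          At poppy: go left to iris.
            At iris: no left child.
            At iris: go right to lime.
              lime is a leaf — visit lime.
            Visit iris.
          At poppy: no right child.
          Visit poppy.
        Visit mint.
      At aster: no right child.
      Visit aster.
    At lily: go right to reed.
      At reed: no left child.
      At reed: go right to bay.
        bay is a leaf — visit bay.
      Visit reed.
    Visit lily.
  At moss: go right to rose.
    rose is a leaf — visit rose.
  Visit moss.
Visit elm.
Full post-order sequence: lime, iris, poppy, mint, aster, bay, reed, lily, rose, moss, elm.

lime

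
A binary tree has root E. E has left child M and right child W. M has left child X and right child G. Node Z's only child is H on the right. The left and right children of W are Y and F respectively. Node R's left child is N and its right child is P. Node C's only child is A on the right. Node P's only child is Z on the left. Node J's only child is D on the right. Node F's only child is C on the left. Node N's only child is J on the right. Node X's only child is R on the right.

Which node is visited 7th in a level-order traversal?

F

Level-order visits nodes level by level from the root, left to right within each level.
Level 0: E
Level 1: M, W
Level 2: X, G, Y, F
Level 3: R, C
Level 4: N, P, A
Level 5: J, Z
Level 6: D, H
Full level-order sequence: E, M, W, X, G, Y, F, R, C, N, P, A, J, Z, D, H.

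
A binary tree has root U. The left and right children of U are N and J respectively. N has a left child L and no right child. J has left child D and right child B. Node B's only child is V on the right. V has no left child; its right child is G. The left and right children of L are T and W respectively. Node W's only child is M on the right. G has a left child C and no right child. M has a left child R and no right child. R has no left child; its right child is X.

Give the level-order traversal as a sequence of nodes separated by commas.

U, N, J, L, D, B, T, W, V, M, G, R, C, X

Level-order visits nodes level by level from the root, left to right within each level.
Level 0: U
Level 1: N, J
Level 2: L, D, B
Level 3: T, W, V
Level 4: M, G
Level 5: R, C
Level 6: X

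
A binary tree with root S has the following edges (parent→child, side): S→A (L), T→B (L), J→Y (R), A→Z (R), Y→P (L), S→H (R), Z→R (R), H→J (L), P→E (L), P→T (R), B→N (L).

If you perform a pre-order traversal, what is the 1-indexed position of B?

11

Pre-order visits the node, then its left subtree, then its right subtree.
Visit S.
At S: go left to A.
  Visit A.
  At A: no left child.
  At A: go right to Z.
    Visit Z.
    At Z: no left child.
    At Z: go right to R.
      R is a leaf — visit R.
At S: go right to H.
  Visit H.
  At H: go left to J.
    Visit J.
    At J: no left child.
    At J: go right to Y.
      Visit Y.
      At Y: go left to P.
        Visit P.
        At P: go left to E.
          E is a leaf — visit E.
        At P: go right to T.
          Visit T.
          At T: go left to B.
            Visit B.
            At B: go left to N.
              N is a leaf — visit N.
            At B: no right child.
          At T: no right child.
      At Y: no right child.
  At H: no right child.
Full pre-order sequence: S, A, Z, R, H, J, Y, P, E, T, B, N.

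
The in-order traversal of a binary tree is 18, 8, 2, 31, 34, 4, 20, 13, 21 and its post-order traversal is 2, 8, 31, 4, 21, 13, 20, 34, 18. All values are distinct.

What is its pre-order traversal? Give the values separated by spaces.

The last element of post-order is the root; it splits in-order into left and right subtrees.
Root 18: left subtree has 0 nodes { }, right has 8 {8, 2, 31, 34, 4, 20, 13, 21}.
  Root 34: left subtree has 3 nodes {8, 2, 31}, right has 4 {4, 20, 13, 21}.
    Root 31: left subtree has 2 nodes {8, 2}, right has 0 { }.
      Root 8: left subtree has 0 nodes { }, right has 1 {2}.
    Root 20: left subtree has 1 node {4}, right has 2 {13, 21}.
      Root 13: left subtree has 0 nodes { }, right has 1 {21}.

18 34 31 8 2 20 4 13 21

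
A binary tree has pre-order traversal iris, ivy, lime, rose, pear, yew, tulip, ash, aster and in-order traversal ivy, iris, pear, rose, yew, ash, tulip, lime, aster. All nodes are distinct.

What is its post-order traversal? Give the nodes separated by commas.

ivy, pear, ash, tulip, yew, rose, aster, lime, iris

The first element of pre-order is the root; it splits in-order into left and right subtrees.
Root iris: left subtree has 1 node {ivy}, right has 7 {pear, rose, yew, ash, tulip, lime, aster}.
  Root lime: left subtree has 5 nodes {pear, rose, yew, ash, tulip}, right has 1 {aster}.
    Root rose: left subtree has 1 node {pear}, right has 3 {yew, ash, tulip}.
      Root yew: left subtree has 0 nodes { }, right has 2 {ash, tulip}.
        Root tulip: left subtree has 1 node {ash}, right has 0 { }.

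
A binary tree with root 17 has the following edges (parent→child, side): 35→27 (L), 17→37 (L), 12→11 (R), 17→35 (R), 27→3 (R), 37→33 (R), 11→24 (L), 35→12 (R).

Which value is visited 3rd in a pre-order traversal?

33

Pre-order visits the node, then its left subtree, then its right subtree.
Visit 17.
At 17: go left to 37.
  Visit 37.
  At 37: no left child.
  At 37: go right to 33.
    33 is a leaf — visit 33.
At 17: go right to 35.
  Visit 35.
  At 35: go left to 27.
    Visit 27.
    At 27: no left child.
    At 27: go right to 3.
      3 is a leaf — visit 3.
  At 35: go right to 12.
    Visit 12.
    At 12: no left child.
    At 12: go right to 11.
      Visit 11.
      At 11: go left to 24.
        24 is a leaf — visit 24.
      At 11: no right child.
Full pre-order sequence: 17, 37, 33, 35, 27, 3, 12, 11, 24.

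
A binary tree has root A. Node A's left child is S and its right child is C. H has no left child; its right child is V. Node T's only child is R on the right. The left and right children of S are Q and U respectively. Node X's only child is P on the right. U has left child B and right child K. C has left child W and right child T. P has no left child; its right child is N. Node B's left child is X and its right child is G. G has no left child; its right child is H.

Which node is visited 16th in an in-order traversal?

R

In-order visits the left subtree, then the node, then the right subtree.
At A: go left to S.
  At S: go left to Q.
    Q is a leaf — visit Q.
  Visit S.
  At S: go right to U.
    At U: go left to B.
      At B: go left to X.
        At X: no left child.
        Visit X.
        At X: go right to P.
          At P: no left child.
          Visit P.
          At P: go right to N.
            N is a leaf — visit N.
      Visit B.
      At B: go right to G.
        At G: no left child.
        Visit G.
        At G: go right to H.
          At H: no left child.
          Visit H.
          At H: go right to V.
            V is a leaf — visit V.
    Visit U.
    At U: go right to K.
      K is a leaf — visit K.
Visit A.
At A: go right to C.
  At C: go left to W.
    W is a leaf — visit W.
  Visit C.
  At C: go right to T.
    At T: no left child.
    Visit T.
    At T: go right to R.
      R is a leaf — visit R.
Full in-order sequence: Q, S, X, P, N, B, G, H, V, U, K, A, W, C, T, R.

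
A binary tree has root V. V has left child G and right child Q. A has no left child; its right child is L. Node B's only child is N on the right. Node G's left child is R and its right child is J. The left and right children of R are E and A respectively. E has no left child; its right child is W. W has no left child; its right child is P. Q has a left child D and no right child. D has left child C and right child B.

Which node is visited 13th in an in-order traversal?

N

In-order visits the left subtree, then the node, then the right subtree.
At V: go left to G.
  At G: go left to R.
    At R: go left to E.
      At E: no left child.
      Visit E.
      At E: go right to W.
        At W: no left child.
        Visit W.
        At W: go right to P.
          P is a leaf — visit P.
    Visit R.
    At R: go right to A.
      At A: no left child.
      Visit A.
      At A: go right to L.
        L is a leaf — visit L.
  Visit G.
  At G: go right to J.
    J is a leaf — visit J.
Visit V.
At V: go right to Q.
  At Q: go left to D.
    At D: go left to C.
      C is a leaf — visit C.
    Visit D.
    At D: go right to B.
      At B: no left child.
      Visit B.
      At B: go right to N.
        N is a leaf — visit N.
  Visit Q.
  At Q: no right child.
Full in-order sequence: E, W, P, R, A, L, G, J, V, C, D, B, N, Q.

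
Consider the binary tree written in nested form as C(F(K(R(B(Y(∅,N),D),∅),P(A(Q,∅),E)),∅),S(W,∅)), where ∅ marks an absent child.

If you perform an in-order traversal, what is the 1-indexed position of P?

In-order visits the left subtree, then the node, then the right subtree.
At C: go left to F.
  At F: go left to K.
    At K: go left to R.
      At R: go left to B.
        At B: go left to Y.
          At Y: no left child.
          Visit Y.
          At Y: go right to N.
            N is a leaf — visit N.
        Visit B.
        At B: go right to D.
          D is a leaf — visit D.
      Visit R.
      At R: no right child.
    Visit K.
    At K: go right to P.
      At P: go left to A.
        At A: go left to Q.
          Q is a leaf — visit Q.
        Visit A.
        At A: no right child.
      Visit P.
      At P: go right to E.
        E is a leaf — visit E.
  Visit F.
  At F: no right child.
Visit C.
At C: go right to S.
  At S: go left to W.
    W is a leaf — visit W.
  Visit S.
  At S: no right child.
Full in-order sequence: Y, N, B, D, R, K, Q, A, P, E, F, C, W, S.

9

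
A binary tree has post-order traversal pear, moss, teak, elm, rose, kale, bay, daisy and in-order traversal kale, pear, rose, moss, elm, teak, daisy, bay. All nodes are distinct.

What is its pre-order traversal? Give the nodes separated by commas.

daisy, kale, rose, pear, elm, moss, teak, bay

The last element of post-order is the root; it splits in-order into left and right subtrees.
Root daisy: left subtree has 6 nodes {kale, pear, rose, moss, elm, teak}, right has 1 {bay}.
  Root kale: left subtree has 0 nodes { }, right has 5 {pear, rose, moss, elm, teak}.
    Root rose: left subtree has 1 node {pear}, right has 3 {moss, elm, teak}.
      Root elm: left subtree has 1 node {moss}, right has 1 {teak}.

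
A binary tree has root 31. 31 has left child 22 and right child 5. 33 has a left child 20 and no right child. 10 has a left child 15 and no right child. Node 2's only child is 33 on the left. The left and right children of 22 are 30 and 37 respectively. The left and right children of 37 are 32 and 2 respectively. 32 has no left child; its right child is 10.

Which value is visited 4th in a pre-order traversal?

37

Pre-order visits the node, then its left subtree, then its right subtree.
Visit 31.
At 31: go left to 22.
  Visit 22.
  At 22: go left to 30.
    30 is a leaf — visit 30.
  At 22: go right to 37.
    Visit 37.
    At 37: go left to 32.
      Visit 32.
      At 32: no left child.
      At 32: go right to 10.
        Visit 10.
        At 10: go left to 15.
          15 is a leaf — visit 15.
        At 10: no right child.
    At 37: go right to 2.
      Visit 2.
      At 2: go left to 33.
        Visit 33.
        At 33: go left to 20.
          20 is a leaf — visit 20.
        At 33: no right child.
      At 2: no right child.
At 31: go right to 5.
  5 is a leaf — visit 5.
Full pre-order sequence: 31, 22, 30, 37, 32, 10, 15, 2, 33, 20, 5.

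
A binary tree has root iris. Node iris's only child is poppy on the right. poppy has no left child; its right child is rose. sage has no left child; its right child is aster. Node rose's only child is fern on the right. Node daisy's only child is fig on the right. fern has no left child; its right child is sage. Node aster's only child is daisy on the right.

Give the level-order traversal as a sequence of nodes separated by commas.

Level-order visits nodes level by level from the root, left to right within each level.
Level 0: iris
Level 1: poppy
Level 2: rose
Level 3: fern
Level 4: sage
Level 5: aster
Level 6: daisy
Level 7: fig

iris, poppy, rose, fern, sage, aster, daisy, fig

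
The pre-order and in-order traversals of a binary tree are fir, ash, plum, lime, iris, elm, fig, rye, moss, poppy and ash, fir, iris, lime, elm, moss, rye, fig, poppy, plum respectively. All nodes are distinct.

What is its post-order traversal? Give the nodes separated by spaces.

ash iris moss rye poppy fig elm lime plum fir

The first element of pre-order is the root; it splits in-order into left and right subtrees.
Root fir: left subtree has 1 node {ash}, right has 8 {iris, lime, elm, moss, rye, fig, poppy, plum}.
  Root plum: left subtree has 7 nodes {iris, lime, elm, moss, rye, fig, poppy}, right has 0 { }.
    Root lime: left subtree has 1 node {iris}, right has 5 {elm, moss, rye, fig, poppy}.
      Root elm: left subtree has 0 nodes { }, right has 4 {moss, rye, fig, poppy}.
        Root fig: left subtree has 2 nodes {moss, rye}, right has 1 {poppy}.
          Root rye: left subtree has 1 node {moss}, right has 0 { }.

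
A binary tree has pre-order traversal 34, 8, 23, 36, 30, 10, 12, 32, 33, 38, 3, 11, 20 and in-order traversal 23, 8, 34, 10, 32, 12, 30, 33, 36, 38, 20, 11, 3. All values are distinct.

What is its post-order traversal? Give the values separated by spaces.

The first element of pre-order is the root; it splits in-order into left and right subtrees.
Root 34: left subtree has 2 nodes {23, 8}, right has 10 {10, 32, 12, 30, 33, 36, 38, 20, 11, 3}.
  Root 8: left subtree has 1 node {23}, right has 0 { }.
  Root 36: left subtree has 5 nodes {10, 32, 12, 30, 33}, right has 4 {38, 20, 11, 3}.
    Root 30: left subtree has 3 nodes {10, 32, 12}, right has 1 {33}.
      Root 10: left subtree has 0 nodes { }, right has 2 {32, 12}.
        Root 12: left subtree has 1 node {32}, right has 0 { }.
    Root 38: left subtree has 0 nodes { }, right has 3 {20, 11, 3}.
      Root 3: left subtree has 2 nodes {20, 11}, right has 0 { }.
        Root 11: left subtree has 1 node {20}, right has 0 { }.

23 8 32 12 10 33 30 20 11 3 38 36 34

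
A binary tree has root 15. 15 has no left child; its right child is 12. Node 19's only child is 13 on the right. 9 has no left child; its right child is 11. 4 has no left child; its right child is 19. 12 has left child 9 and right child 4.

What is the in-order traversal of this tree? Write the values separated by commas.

In-order visits the left subtree, then the node, then the right subtree.
At 15: no left child.
Visit 15.
At 15: go right to 12.
  At 12: go left to 9.
    At 9: no left child.
    Visit 9.
    At 9: go right to 11.
      11 is a leaf — visit 11.
  Visit 12.
  At 12: go right to 4.
    At 4: no left child.
    Visit 4.
    At 4: go right to 19.
      At 19: no left child.
      Visit 19.
      At 19: go right to 13.
        13 is a leaf — visit 13.

15, 9, 11, 12, 4, 19, 13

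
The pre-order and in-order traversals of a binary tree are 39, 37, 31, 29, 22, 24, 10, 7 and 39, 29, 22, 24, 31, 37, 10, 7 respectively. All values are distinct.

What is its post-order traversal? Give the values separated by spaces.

24 22 29 31 7 10 37 39

The first element of pre-order is the root; it splits in-order into left and right subtrees.
Root 39: left subtree has 0 nodes { }, right has 7 {29, 22, 24, 31, 37, 10, 7}.
  Root 37: left subtree has 4 nodes {29, 22, 24, 31}, right has 2 {10, 7}.
    Root 31: left subtree has 3 nodes {29, 22, 24}, right has 0 { }.
      Root 29: left subtree has 0 nodes { }, right has 2 {22, 24}.
        Root 22: left subtree has 0 nodes { }, right has 1 {24}.
    Root 10: left subtree has 0 nodes { }, right has 1 {7}.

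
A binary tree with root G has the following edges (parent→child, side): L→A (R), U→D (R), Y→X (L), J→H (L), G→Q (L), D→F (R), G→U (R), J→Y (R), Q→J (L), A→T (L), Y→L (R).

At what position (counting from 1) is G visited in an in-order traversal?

9

In-order visits the left subtree, then the node, then the right subtree.
At G: go left to Q.
  At Q: go left to J.
    At J: go left to H.
      H is a leaf — visit H.
    Visit J.
    At J: go right to Y.
      At Y: go left to X.
        X is a leaf — visit X.
      Visit Y.
      At Y: go right to L.
        At L: no left child.
        Visit L.
        At L: go right to A.
          At A: go left to T.
            T is a leaf — visit T.
          Visit A.
          At A: no right child.
  Visit Q.
  At Q: no right child.
Visit G.
At G: go right to U.
  At U: no left child.
  Visit U.
  At U: go right to D.
    At D: no left child.
    Visit D.
    At D: go right to F.
      F is a leaf — visit F.
Full in-order sequence: H, J, X, Y, L, T, A, Q, G, U, D, F.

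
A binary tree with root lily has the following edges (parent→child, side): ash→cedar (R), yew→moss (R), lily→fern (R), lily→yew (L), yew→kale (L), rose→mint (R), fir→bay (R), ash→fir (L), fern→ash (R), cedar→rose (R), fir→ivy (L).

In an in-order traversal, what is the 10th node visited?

In-order visits the left subtree, then the node, then the right subtree.
At lily: go left to yew.
  At yew: go left to kale.
    kale is a leaf — visit kale.
  Visit yew.
  At yew: go right to moss.
    moss is a leaf — visit moss.
Visit lily.
At lily: go right to fern.
  At fern: no left child.
  Visit fern.
  At fern: go right to ash.
    At ash: go left to fir.
      At fir: go left to ivy.
        ivy is a leaf — visit ivy.
      Visit fir.
      At fir: go right to bay.
        bay is a leaf — visit bay.
    Visit ash.
    At ash: go right to cedar.
      At cedar: no left child.
      Visit cedar.
      At cedar: go right to rose.
        At rose: no left child.
        Visit rose.
        At rose: go right to mint.
          mint is a leaf — visit mint.
Full in-order sequence: kale, yew, moss, lily, fern, ivy, fir, bay, ash, cedar, rose, mint.

cedar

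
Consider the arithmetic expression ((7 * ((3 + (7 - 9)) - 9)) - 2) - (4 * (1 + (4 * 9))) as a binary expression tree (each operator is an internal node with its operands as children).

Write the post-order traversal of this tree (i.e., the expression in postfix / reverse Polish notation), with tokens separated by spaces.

7 3 7 9 - + 9 - * 2 - 4 1 4 9 * + * -

Post-order on an expression tree gives postfix notation: for each operator, emit left operand, right operand, then the operator.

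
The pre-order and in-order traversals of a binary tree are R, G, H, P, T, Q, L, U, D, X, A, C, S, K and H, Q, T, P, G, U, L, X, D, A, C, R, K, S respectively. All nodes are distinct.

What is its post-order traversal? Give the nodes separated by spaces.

The first element of pre-order is the root; it splits in-order into left and right subtrees.
Root R: left subtree has 11 nodes {H, Q, T, P, G, U, L, X, D, A, C}, right has 2 {K, S}.
  Root G: left subtree has 4 nodes {H, Q, T, P}, right has 6 {U, L, X, D, A, C}.
    Root H: left subtree has 0 nodes { }, right has 3 {Q, T, P}.
      Root P: left subtree has 2 nodes {Q, T}, right has 0 { }.
        Root T: left subtree has 1 node {Q}, right has 0 { }.
    Root L: left subtree has 1 node {U}, right has 4 {X, D, A, C}.
      Root D: left subtree has 1 node {X}, right has 2 {A, C}.
        Root A: left subtree has 0 nodes { }, right has 1 {C}.
  Root S: left subtree has 1 node {K}, right has 0 { }.

Q T P H U X C A D L G K S R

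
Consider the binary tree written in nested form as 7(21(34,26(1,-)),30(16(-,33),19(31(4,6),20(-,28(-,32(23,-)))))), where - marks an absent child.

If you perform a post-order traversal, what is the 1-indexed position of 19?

Post-order visits the left subtree, then the right subtree, then the node.
At 7: go left to 21.
  At 21: go left to 34.
    34 is a leaf — visit 34.
  At 21: go right to 26.
    At 26: go left to 1.
      1 is a leaf — visit 1.
    At 26: no right child.
    Visit 26.
  Visit 21.
At 7: go right to 30.
  At 30: go left to 16.
    At 16: no left child.
    At 16: go right to 33.
      33 is a leaf — visit 33.
    Visit 16.
  At 30: go right to 19.
    At 19: go left to 31.
      At 31: go left to 4.
        4 is a leaf — visit 4.
      At 31: go right to 6.
        6 is a leaf — visit 6.
      Visit 31.
    At 19: go right to 20.
      At 20: no left child.
      At 20: go right to 28.
        At 28: no left child.
        At 28: go right to 32.
          At 32: go left to 23.
            23 is a leaf — visit 23.
          At 32: no right child.
          Visit 32.
        Visit 28.
      Visit 20.
    Visit 19.
  Visit 30.
Visit 7.
Full post-order sequence: 34, 1, 26, 21, 33, 16, 4, 6, 31, 23, 32, 28, 20, 19, 30, 7.

14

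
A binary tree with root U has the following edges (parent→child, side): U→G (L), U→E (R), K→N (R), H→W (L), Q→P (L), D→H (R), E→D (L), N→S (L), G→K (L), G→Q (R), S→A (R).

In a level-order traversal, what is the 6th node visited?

Level-order visits nodes level by level from the root, left to right within each level.
Level 0: U
Level 1: G, E
Level 2: K, Q, D
Level 3: N, P, H
Level 4: S, W
Level 5: A
Full level-order sequence: U, G, E, K, Q, D, N, P, H, S, W, A.

D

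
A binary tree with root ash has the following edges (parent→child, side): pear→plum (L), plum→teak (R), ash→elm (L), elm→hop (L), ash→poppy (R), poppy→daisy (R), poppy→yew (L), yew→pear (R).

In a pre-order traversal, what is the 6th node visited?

Pre-order visits the node, then its left subtree, then its right subtree.
Visit ash.
At ash: go left to elm.
  Visit elm.
  At elm: go left to hop.
    hop is a leaf — visit hop.
  At elm: no right child.
At ash: go right to poppy.
  Visit poppy.
  At poppy: go left to yew.
    Visit yew.
    At yew: no left child.
    At yew: go right to pear.
      Visit pear.
      At pear: go left to plum.
        Visit plum.
        At plum: no left child.
        At plum: go right to teak.
          teak is a leaf — visit teak.
      At pear: no right child.
  At poppy: go right to daisy.
    daisy is a leaf — visit daisy.
Full pre-order sequence: ash, elm, hop, poppy, yew, pear, plum, teak, daisy.

pear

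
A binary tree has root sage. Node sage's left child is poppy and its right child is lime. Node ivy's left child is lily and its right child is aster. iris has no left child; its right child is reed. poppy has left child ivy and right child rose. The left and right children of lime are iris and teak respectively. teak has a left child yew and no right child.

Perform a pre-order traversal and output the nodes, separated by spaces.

sage poppy ivy lily aster rose lime iris reed teak yew

Pre-order visits the node, then its left subtree, then its right subtree.
Visit sage.
At sage: go left to poppy.
  Visit poppy.
  At poppy: go left to ivy.
    Visit ivy.
    At ivy: go left to lily.
      lily is a leaf — visit lily.
    At ivy: go right to aster.
      aster is a leaf — visit aster.
  At poppy: go right to rose.
    rose is a leaf — visit rose.
At sage: go right to lime.
  Visit lime.
  At lime: go left to iris.
    Visit iris.
    At iris: no left child.
    At iris: go right to reed.
      reed is a leaf — visit reed.
  At lime: go right to teak.
    Visit teak.
    At teak: go left to yew.
      yew is a leaf — visit yew.
    At teak: no right child.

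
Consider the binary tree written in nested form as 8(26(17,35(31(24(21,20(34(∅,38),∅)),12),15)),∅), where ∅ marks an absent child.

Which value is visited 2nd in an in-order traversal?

26

In-order visits the left subtree, then the node, then the right subtree.
At 8: go left to 26.
  At 26: go left to 17.
    17 is a leaf — visit 17.
  Visit 26.
  At 26: go right to 35.
    At 35: go left to 31.
      At 31: go left to 24.
        At 24: go left to 21.
          21 is a leaf — visit 21.
        Visit 24.
        At 24: go right to 20.
          At 20: go left to 34.
            At 34: no left child.
            Visit 34.
            At 34: go right to 38.
              38 is a leaf — visit 38.
          Visit 20.
          At 20: no right child.
      Visit 31.
      At 31: go right to 12.
        12 is a leaf — visit 12.
    Visit 35.
    At 35: go right to 15.
      15 is a leaf — visit 15.
Visit 8.
At 8: no right child.
Full in-order sequence: 17, 26, 21, 24, 34, 38, 20, 31, 12, 35, 15, 8.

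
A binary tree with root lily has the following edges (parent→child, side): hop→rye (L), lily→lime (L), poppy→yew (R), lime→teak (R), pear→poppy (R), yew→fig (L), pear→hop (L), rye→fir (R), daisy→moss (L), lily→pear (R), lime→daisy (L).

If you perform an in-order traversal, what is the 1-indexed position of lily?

In-order visits the left subtree, then the node, then the right subtree.
At lily: go left to lime.
  At lime: go left to daisy.
    At daisy: go left to moss.
      moss is a leaf — visit moss.
    Visit daisy.
    At daisy: no right child.
  Visit lime.
  At lime: go right to teak.
    teak is a leaf — visit teak.
Visit lily.
At lily: go right to pear.
  At pear: go left to hop.
    At hop: go left to rye.
      At rye: no left child.
      Visit rye.
      At rye: go right to fir.
        fir is a leaf — visit fir.
    Visit hop.
    At hop: no right child.
  Visit pear.
  At pear: go right to poppy.
    At poppy: no left child.
    Visit poppy.
    At poppy: go right to yew.
      At yew: go left to fig.
        fig is a leaf — visit fig.
      Visit yew.
      At yew: no right child.
Full in-order sequence: moss, daisy, lime, teak, lily, rye, fir, hop, pear, poppy, fig, yew.

5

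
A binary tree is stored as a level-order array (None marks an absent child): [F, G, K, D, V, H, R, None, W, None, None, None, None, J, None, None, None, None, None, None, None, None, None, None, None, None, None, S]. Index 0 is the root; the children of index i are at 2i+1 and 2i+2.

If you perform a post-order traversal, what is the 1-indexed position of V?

3

Post-order visits the left subtree, then the right subtree, then the node.
At F: go left to G.
  At G: go left to D.
    At D: no left child.
    At D: go right to W.
      W is a leaf — visit W.
    Visit D.
  At G: go right to V.
    V is a leaf — visit V.
  Visit G.
At F: go right to K.
  At K: go left to H.
    H is a leaf — visit H.
  At K: go right to R.
    At R: go left to J.
      At J: go left to S.
        S is a leaf — visit S.
      At J: no right child.
      Visit J.
    At R: no right child.
    Visit R.
  Visit K.
Visit F.
Full post-order sequence: W, D, V, G, H, S, J, R, K, F.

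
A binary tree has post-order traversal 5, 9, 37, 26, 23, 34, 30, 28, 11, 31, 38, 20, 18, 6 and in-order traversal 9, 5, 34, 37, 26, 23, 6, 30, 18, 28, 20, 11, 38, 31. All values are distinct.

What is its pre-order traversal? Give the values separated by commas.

6, 34, 9, 5, 23, 26, 37, 18, 30, 20, 28, 38, 11, 31

The last element of post-order is the root; it splits in-order into left and right subtrees.
Root 6: left subtree has 6 nodes {9, 5, 34, 37, 26, 23}, right has 7 {30, 18, 28, 20, 11, 38, 31}.
  Root 34: left subtree has 2 nodes {9, 5}, right has 3 {37, 26, 23}.
    Root 9: left subtree has 0 nodes { }, right has 1 {5}.
    Root 23: left subtree has 2 nodes {37, 26}, right has 0 { }.
      Root 26: left subtree has 1 node {37}, right has 0 { }.
  Root 18: left subtree has 1 node {30}, right has 5 {28, 20, 11, 38, 31}.
    Root 20: left subtree has 1 node {28}, right has 3 {11, 38, 31}.
      Root 38: left subtree has 1 node {11}, right has 1 {31}.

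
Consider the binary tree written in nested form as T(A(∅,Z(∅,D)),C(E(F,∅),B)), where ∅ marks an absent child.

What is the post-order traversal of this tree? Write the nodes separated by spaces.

D Z A F E B C T

Post-order visits the left subtree, then the right subtree, then the node.
At T: go left to A.
  At A: no left child.
  At A: go right to Z.
    At Z: no left child.
    At Z: go right to D.
      D is a leaf — visit D.
    Visit Z.
  Visit A.
At T: go right to C.
  At C: go left to E.
    At E: go left to F.
      F is a leaf — visit F.
    At E: no right child.
    Visit E.
  At C: go right to B.
    B is a leaf — visit B.
  Visit C.
Visit T.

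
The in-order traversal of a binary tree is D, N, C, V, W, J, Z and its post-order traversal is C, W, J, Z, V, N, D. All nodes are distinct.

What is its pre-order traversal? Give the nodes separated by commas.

D, N, V, C, Z, J, W

The last element of post-order is the root; it splits in-order into left and right subtrees.
Root D: left subtree has 0 nodes { }, right has 6 {N, C, V, W, J, Z}.
  Root N: left subtree has 0 nodes { }, right has 5 {C, V, W, J, Z}.
    Root V: left subtree has 1 node {C}, right has 3 {W, J, Z}.
      Root Z: left subtree has 2 nodes {W, J}, right has 0 { }.
        Root J: left subtree has 1 node {W}, right has 0 { }.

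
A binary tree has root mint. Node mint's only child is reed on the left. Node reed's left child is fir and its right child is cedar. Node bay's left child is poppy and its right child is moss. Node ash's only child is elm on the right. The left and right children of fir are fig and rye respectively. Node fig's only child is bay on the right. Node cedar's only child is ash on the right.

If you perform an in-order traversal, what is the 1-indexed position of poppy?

2

In-order visits the left subtree, then the node, then the right subtree.
At mint: go left to reed.
  At reed: go left to fir.
    At fir: go left to fig.
      At fig: no left child.
      Visit fig.
      At fig: go right to bay.
        At bay: go left to poppy.
          poppy is a leaf — visit poppy.
        Visit bay.
        At bay: go right to moss.
          moss is a leaf — visit moss.
    Visit fir.
    At fir: go right to rye.
      rye is a leaf — visit rye.
  Visit reed.
  At reed: go right to cedar.
    At cedar: no left child.
    Visit cedar.
    At cedar: go right to ash.
      At ash: no left child.
      Visit ash.
      At ash: go right to elm.
        elm is a leaf — visit elm.
Visit mint.
At mint: no right child.
Full in-order sequence: fig, poppy, bay, moss, fir, rye, reed, cedar, ash, elm, mint.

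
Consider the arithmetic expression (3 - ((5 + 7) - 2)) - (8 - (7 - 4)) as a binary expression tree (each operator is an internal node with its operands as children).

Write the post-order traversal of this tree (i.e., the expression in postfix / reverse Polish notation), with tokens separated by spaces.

3 5 7 + 2 - - 8 7 4 - - -

Post-order on an expression tree gives postfix notation: for each operator, emit left operand, right operand, then the operator.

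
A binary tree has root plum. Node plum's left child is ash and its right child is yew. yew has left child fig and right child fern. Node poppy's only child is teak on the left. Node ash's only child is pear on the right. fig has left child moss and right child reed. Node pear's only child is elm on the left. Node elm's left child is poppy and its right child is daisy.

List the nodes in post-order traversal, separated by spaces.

teak poppy daisy elm pear ash moss reed fig fern yew plum

Post-order visits the left subtree, then the right subtree, then the node.
At plum: go left to ash.
  At ash: no left child.
  At ash: go right to pear.
    At pear: go left to elm.
      At elm: go left to poppy.
        At poppy: go left to teak.
          teak is a leaf — visit teak.
        At poppy: no right child.
        Visit poppy.
      At elm: go right to daisy.
        daisy is a leaf — visit daisy.
      Visit elm.
    At pear: no right child.
    Visit pear.
  Visit ash.
At plum: go right to yew.
  At yew: go left to fig.
    At fig: go left to moss.
      moss is a leaf — visit moss.
    At fig: go right to reed.
      reed is a leaf — visit reed.
    Visit fig.
  At yew: go right to fern.
    fern is a leaf — visit fern.
  Visit yew.
Visit plum.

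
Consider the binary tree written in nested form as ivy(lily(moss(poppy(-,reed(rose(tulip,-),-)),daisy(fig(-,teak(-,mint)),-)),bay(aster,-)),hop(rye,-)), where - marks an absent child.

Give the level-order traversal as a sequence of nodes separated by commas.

ivy, lily, hop, moss, bay, rye, poppy, daisy, aster, reed, fig, rose, teak, tulip, mint

Level-order visits nodes level by level from the root, left to right within each level.
Level 0: ivy
Level 1: lily, hop
Level 2: moss, bay, rye
Level 3: poppy, daisy, aster
Level 4: reed, fig
Level 5: rose, teak
Level 6: tulip, mint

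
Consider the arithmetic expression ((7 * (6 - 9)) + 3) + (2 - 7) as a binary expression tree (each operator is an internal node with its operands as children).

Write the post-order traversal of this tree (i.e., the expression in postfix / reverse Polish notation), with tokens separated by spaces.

7 6 9 - * 3 + 2 7 - +

Post-order on an expression tree gives postfix notation: for each operator, emit left operand, right operand, then the operator.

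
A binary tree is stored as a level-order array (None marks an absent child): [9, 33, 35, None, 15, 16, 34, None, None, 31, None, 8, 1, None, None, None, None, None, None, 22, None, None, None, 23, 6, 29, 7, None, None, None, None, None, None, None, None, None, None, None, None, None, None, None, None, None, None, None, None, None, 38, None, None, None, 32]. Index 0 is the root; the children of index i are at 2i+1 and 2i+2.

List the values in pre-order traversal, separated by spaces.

9 33 15 31 22 35 16 8 23 38 6 1 29 32 7 34

Pre-order visits the node, then its left subtree, then its right subtree.
Visit 9.
At 9: go left to 33.
  Visit 33.
  At 33: no left child.
  At 33: go right to 15.
    Visit 15.
    At 15: go left to 31.
      Visit 31.
      At 31: go left to 22.
        22 is a leaf — visit 22.
      At 31: no right child.
    At 15: no right child.
At 9: go right to 35.
  Visit 35.
  At 35: go left to 16.
    Visit 16.
    At 16: go left to 8.
      Visit 8.
      At 8: go left to 23.
        Visit 23.
        At 23: no left child.
        At 23: go right to 38.
          38 is a leaf — visit 38.
      At 8: go right to 6.
        6 is a leaf — visit 6.
    At 16: go right to 1.
      Visit 1.
      At 1: go left to 29.
        Visit 29.
        At 29: no left child.
        At 29: go right to 32.
          32 is a leaf — visit 32.
      At 1: go right to 7.
        7 is a leaf — visit 7.
  At 35: go right to 34.
    34 is a leaf — visit 34.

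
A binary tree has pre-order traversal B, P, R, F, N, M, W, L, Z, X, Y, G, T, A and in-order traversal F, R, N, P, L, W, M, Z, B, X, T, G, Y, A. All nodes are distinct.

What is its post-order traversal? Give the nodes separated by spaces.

The first element of pre-order is the root; it splits in-order into left and right subtrees.
Root B: left subtree has 8 nodes {F, R, N, P, L, W, M, Z}, right has 5 {X, T, G, Y, A}.
  Root P: left subtree has 3 nodes {F, R, N}, right has 4 {L, W, M, Z}.
    Root R: left subtree has 1 node {F}, right has 1 {N}.
    Root M: left subtree has 2 nodes {L, W}, right has 1 {Z}.
      Root W: left subtree has 1 node {L}, right has 0 { }.
  Root X: left subtree has 0 nodes { }, right has 4 {T, G, Y, A}.
    Root Y: left subtree has 2 nodes {T, G}, right has 1 {A}.
      Root G: left subtree has 1 node {T}, right has 0 { }.

F N R L W Z M P T G A Y X B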